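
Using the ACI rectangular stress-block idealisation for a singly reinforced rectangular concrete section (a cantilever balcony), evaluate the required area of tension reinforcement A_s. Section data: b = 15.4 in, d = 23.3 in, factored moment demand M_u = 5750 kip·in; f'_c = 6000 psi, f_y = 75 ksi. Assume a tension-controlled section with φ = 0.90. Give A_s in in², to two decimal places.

A_s ≈ 3.98 in²

M_n = M_u/φ = 5750/0.90 = 6388.89 kip·in.
From M_n = 0.85 f'_c a b (d − a/2):
a = d − √(d² − 2M_n/(0.85 f'_c b)) = 23.3 − √(23.3² − 2 × 6388.89/(0.85 × 6 × 15.4)) = 3.801 in.
A_s = 0.85 f'_c a b / f_y = 0.85 × 6 × 3.801 × 15.4 / 75 = 3.980 in².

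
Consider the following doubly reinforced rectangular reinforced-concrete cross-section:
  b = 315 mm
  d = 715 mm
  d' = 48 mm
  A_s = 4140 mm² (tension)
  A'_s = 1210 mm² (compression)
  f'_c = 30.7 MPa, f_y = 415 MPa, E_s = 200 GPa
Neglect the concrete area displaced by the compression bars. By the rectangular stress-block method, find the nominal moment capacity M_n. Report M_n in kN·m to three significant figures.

M_n ≈ 1110 kN·m

Assume both tension and compression steel yield.
Net tension couple steel: A_s − A'_s = 2930 mm².
a = (A_s − A'_s) f_y / (0.85 f'_c b) = 1215950/(0.85 × 30.7 × 315) = 147.93 mm.
c = a/β₁ = 147.93/0.831 = 178.01 mm; ε'_s = 0.003(c − d')/c = 0.0022 ≥ f_y/E_s = 0.0021, so compression steel does yield.
M_n = (A_s − A'_s) f_y (d − a/2) + A'_s f_y (d − d') = [1215950 × (715 − 73.965) + 502150 × (715 − 48)] × 10⁻⁶ = 779.47 + 334.93 = 1114.40 kN·m.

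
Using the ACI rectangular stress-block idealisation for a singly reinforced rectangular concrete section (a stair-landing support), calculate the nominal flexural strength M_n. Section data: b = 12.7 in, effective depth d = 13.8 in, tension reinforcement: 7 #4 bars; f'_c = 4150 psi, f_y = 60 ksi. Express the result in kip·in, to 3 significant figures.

A_s = 7 × 0.2 = 1.4 in².
T = A_s f_y = 1.4 × 60 = 84 kips.
a = T/(0.85 f'_c b) = 84/(0.85 × 4.15 × 12.7) = 1.875 in.
M_n = T(d − a/2) = 84 × (13.8 − 0.9375) = 1080.5 kip·in.

M_n ≈ 1080 kip·in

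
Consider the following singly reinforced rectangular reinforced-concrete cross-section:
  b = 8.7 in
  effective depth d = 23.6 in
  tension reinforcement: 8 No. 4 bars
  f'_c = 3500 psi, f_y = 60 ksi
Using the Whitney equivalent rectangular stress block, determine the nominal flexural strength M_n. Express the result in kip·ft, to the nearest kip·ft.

M_n ≈ 174 kip·ft

A_s = 8 × 0.2 = 1.6 in².
T = A_s f_y = 1.6 × 60 = 96 kips.
a = T/(0.85 f'_c b) = 96/(0.85 × 3.5 × 8.7) = 3.709 in.
M_n = T(d − a/2) = 96 × (23.6 − 1.8545) = 2087.6 kip·in = 2087.6/12 = 173.97 kip·ft.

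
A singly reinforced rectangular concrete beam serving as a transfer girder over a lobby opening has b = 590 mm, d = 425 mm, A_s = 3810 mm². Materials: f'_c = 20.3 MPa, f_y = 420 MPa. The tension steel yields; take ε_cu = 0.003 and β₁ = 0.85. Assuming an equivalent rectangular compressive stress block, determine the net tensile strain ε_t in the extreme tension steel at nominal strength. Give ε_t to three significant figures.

a = A_s f_y/(0.85 f'_c b) = 157.18 mm.
β₁ = 0.85, so c = a/β₁ = 157.18/0.85 = 184.92 mm.
From the linear strain diagram with ε_cu = 0.003: ε_t = 0.003 (d − c)/c = 0.003 × (425 − 184.92)/184.92 = 0.00389.
ε_t < 0.004 — the section is over-reinforced for flexure under ACI limits.

ε_t ≈ 0.00389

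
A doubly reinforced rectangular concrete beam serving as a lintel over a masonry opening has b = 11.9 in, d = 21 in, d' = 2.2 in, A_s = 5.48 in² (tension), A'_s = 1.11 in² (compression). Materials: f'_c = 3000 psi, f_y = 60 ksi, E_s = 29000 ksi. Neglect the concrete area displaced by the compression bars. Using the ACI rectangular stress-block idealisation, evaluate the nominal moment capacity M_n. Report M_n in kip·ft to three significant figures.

Assume both steels yield.
a = (A_s − A'_s) f_y/(0.85 f'_c b) = (5.48 − 1.11) × 60/(0.85 × 3 × 11.9) = 8.641 in.
c = a/β₁ = 8.641/0.85 = 10.166 in; ε'_s = 0.003(c − d')/c = 0.0024 ≥ ε_y = 0.0021, so the compression steel yields.
M_n = (A_s − A'_s) f_y (d − a/2) + A'_s f_y (d − d') = 262.2 × (21 − 4.3205) + 66.6 × (21 − 2.2) = 4373.4 + 1252.1 = 5625.5 kip·in = 5625.5/12 = 468.79 kip·ft.

M_n ≈ 469 kip·ft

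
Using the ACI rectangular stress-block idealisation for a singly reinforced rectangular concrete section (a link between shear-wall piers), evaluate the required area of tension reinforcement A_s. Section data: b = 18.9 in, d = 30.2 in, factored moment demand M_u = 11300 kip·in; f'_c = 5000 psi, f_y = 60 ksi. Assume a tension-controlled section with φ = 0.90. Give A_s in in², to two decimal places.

M_n = M_u/φ = 11300/0.90 = 12555.6 kip·in.
From M_n = 0.85 f'_c a b (d − a/2):
a = d − √(d² − 2M_n/(0.85 f'_c b)) = 30.2 − √(30.2² − 2 × 12555.6/(0.85 × 5 × 18.9)) = 5.717 in.
A_s = 0.85 f'_c a b / f_y = 0.85 × 5 × 5.717 × 18.9 / 60 = 7.654 in².

A_s ≈ 7.65 in²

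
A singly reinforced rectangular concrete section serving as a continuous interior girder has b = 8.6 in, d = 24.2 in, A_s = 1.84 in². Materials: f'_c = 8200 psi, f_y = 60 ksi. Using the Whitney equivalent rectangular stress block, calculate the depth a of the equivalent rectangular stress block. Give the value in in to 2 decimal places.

a ≈ 1.84 in

T = A_s f_y = 1.84 × 60 = 110.4 kips.
a = T/(0.85 f'_c b) = 110.4/(0.85 × 8.2 × 8.6) = 1.84 in.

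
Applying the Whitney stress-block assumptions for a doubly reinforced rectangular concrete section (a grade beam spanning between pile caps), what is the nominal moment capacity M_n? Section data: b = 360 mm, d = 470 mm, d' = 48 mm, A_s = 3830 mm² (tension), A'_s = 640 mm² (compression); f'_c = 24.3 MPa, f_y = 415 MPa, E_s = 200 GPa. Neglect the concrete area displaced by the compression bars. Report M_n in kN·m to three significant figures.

Assume both tension and compression steel yield.
Net tension couple steel: A_s − A'_s = 3190 mm².
a = (A_s − A'_s) f_y / (0.85 f'_c b) = 1323850/(0.85 × 24.3 × 360) = 178.04 mm.
c = a/β₁ = 178.04/0.85 = 209.46 mm; ε'_s = 0.003(c − d')/c = 0.0023 ≥ f_y/E_s = 0.0021, so compression steel does yield.
M_n = (A_s − A'_s) f_y (d − a/2) + A'_s f_y (d − d') = [1323850 × (470 − 89.02) + 265600 × (470 − 48)] × 10⁻⁶ = 504.36 + 112.08 = 616.44 kN·m.

M_n ≈ 616 kN·m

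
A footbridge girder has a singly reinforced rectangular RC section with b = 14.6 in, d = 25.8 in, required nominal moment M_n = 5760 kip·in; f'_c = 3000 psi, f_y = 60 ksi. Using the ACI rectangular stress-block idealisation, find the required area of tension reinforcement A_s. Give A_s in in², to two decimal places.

From M_n = 0.85 f'_c a b (d − a/2):
a = d − √(d² − 2M_n/(0.85 f'_c b)) = 25.8 − √(25.8² − 2 × 5760/(0.85 × 3 × 14.6)) = 6.926 in.
A_s = 0.85 f'_c a b / f_y = 0.85 × 3 × 6.926 × 14.6 / 60 = 4.298 in².

A_s ≈ 4.30 in²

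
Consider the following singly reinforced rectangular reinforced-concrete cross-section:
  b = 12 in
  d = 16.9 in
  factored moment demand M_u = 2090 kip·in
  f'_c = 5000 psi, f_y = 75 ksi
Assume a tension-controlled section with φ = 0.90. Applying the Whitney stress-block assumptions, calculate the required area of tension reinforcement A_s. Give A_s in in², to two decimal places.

A_s ≈ 2.01 in²

M_n = M_u/φ = 2090/0.90 = 2322.22 kip·in.
From M_n = 0.85 f'_c a b (d − a/2):
a = d − √(d² − 2M_n/(0.85 f'_c b)) = 16.9 − √(16.9² − 2 × 2322.22/(0.85 × 5 × 12)) = 2.952 in.
A_s = 0.85 f'_c a b / f_y = 0.85 × 5 × 2.952 × 12 / 75 = 2.007 in².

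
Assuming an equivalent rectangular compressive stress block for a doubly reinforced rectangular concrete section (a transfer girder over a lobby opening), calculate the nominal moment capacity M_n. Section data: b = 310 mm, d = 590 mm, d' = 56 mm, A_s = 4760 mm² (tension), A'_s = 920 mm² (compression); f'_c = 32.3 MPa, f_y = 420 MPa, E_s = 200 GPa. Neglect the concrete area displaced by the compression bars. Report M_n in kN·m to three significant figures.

Assume both tension and compression steel yield.
Net tension couple steel: A_s − A'_s = 3840 mm².
a = (A_s − A'_s) f_y / (0.85 f'_c b) = 1612800/(0.85 × 32.3 × 310) = 189.49 mm.
c = a/β₁ = 189.49/0.819 = 231.37 mm; ε'_s = 0.003(c − d')/c = 0.0023 ≥ f_y/E_s = 0.0021, so compression steel does yield.
M_n = (A_s − A'_s) f_y (d − a/2) + A'_s f_y (d − d') = [1612800 × (590 − 94.745) + 386400 × (590 − 56)] × 10⁻⁶ = 798.75 + 206.34 = 1005.09 kN·m.

M_n ≈ 1010 kN·m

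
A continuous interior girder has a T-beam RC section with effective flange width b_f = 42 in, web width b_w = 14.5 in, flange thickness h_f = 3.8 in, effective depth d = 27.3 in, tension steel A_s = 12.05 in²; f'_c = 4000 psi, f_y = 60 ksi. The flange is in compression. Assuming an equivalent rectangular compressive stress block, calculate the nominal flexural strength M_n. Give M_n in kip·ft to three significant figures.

M_n ≈ 1470 kip·ft

Tension: T = A_s f_y = 12.05 × 60 = 723 kips.
Try a within the flange: a = T/(0.85 f'_c b_f) = 723/(0.85 × 4 × 42) = 5.063 in.
a = 5.063 > h_f = 3.8 in: the block extends into the web. Split into flange-overhang and web parts.
C_f = 0.85 f'_c (b_f − b_w) h_f = 0.85 × 4 × (42 − 14.5) × 3.8 = 355.3 kips.
Remaining web compression depth: a_w = (T − C_f)/(0.85 f'_c b_w) = (723 − 355.3)/(0.85 × 4 × 14.5) = 7.458 in.
M_n = C_f(d − h_f/2) + (T − C_f)(d − a_w/2) = 355.3 × (27.3 − 1.9) + 367.7 × (27.3 − 3.729) = 9024.6 + 8667.1 = 17691.7 kip·in.
M_n = 17691.7/12 = 1474.31 kip·ft.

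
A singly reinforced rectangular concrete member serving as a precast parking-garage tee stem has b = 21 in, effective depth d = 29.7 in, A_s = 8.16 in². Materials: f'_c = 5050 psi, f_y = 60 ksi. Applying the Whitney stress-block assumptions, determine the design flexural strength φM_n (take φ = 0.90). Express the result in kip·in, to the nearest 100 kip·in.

φM_n ≈ 11900 kip·in

T = A_s f_y = 8.16 × 60 = 489.6 kips.
a = T/(0.85 f'_c b) = 489.6/(0.85 × 5.05 × 21) = 5.431 in.
M_n = T(d − a/2) = 489.6 × (29.7 − 2.7155) = 13211.6 kip·in.
φM_n = 0.90 × 13211.6 = 11890.4 kip·in.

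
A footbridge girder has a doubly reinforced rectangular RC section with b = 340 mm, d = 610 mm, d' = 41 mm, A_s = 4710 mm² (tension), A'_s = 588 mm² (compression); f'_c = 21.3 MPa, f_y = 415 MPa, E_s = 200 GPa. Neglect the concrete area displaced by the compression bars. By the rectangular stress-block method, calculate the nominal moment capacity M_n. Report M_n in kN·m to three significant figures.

M_n ≈ 945 kN·m

Assume both tension and compression steel yield.
Net tension couple steel: A_s − A'_s = 4122 mm².
a = (A_s − A'_s) f_y / (0.85 f'_c b) = 1710630/(0.85 × 21.3 × 340) = 277.89 mm.
c = a/β₁ = 277.89/0.85 = 326.93 mm; ε'_s = 0.003(c − d')/c = 0.0026 ≥ f_y/E_s = 0.0021, so compression steel does yield.
M_n = (A_s − A'_s) f_y (d − a/2) + A'_s f_y (d − d') = [1710630 × (610 − 138.945) + 244020 × (610 − 41)] × 10⁻⁶ = 805.80 + 138.85 = 944.65 kN·m.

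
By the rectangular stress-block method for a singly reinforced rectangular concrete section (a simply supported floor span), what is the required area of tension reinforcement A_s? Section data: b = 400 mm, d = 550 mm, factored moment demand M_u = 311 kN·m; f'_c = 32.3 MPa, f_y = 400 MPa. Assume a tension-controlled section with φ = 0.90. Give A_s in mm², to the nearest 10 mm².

M_n = M_u/φ = 311/0.90 = 345.556 kN·m.
With M_n = 0.85 f'_c a b (d − a/2), solve the quadratic for a:
a = d − √(d² − 2M_n/(0.85 f'_c b)) = 550 − √(550² − 2 × 345.556×10⁶/(0.85 × 32.3 × 400)) = 60.54 mm.
A_s = 0.85 f'_c a b / f_y = 0.85 × 32.3 × 60.54 × 400 / 400 = 1662.1 mm².

A_s ≈ 1660 mm²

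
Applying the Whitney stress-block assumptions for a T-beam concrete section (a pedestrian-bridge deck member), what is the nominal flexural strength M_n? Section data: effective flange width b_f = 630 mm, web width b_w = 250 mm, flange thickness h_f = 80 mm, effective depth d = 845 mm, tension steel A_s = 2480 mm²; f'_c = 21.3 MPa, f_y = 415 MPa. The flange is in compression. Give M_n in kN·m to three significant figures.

M_n ≈ 822 kN·m

Tension: T = A_s f_y = 2480 × 415 = 1029200 N.
Try a within the flange: a = T/(0.85 f'_c b_f) = 1029200/(0.85 × 21.3 × 630) = 90.23 mm.
a = 90.23 > h_f = 80 mm: the block extends into the web. Split into flange-overhang and web parts.
C_f = 0.85 f'_c (b_f − b_w) h_f = 0.85 × 21.3 × (630 − 250) × 80 = 550392 N.
Remaining web compression depth: a_w = (T − C_f)/(0.85 f'_c b_w) = (1029200 − 550392)/(0.85 × 21.3 × 250) = 105.78 mm.
M_n = C_f(d − h_f/2) + (T − C_f)(d − a_w/2) = 550392 × (845 − 40) + 478808 × (845 − 52.89) = 443.07 + 379.27 = 822.34 × 10⁶ N·mm.
M_n = 822.34 kN·m.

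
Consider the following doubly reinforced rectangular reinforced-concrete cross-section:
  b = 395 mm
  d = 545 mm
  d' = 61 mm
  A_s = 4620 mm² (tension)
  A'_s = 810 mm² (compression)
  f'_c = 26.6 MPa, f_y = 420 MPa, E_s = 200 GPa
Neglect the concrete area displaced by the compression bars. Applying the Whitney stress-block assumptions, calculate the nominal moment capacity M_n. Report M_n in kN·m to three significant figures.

M_n ≈ 893 kN·m

Assume both tension and compression steel yield.
Net tension couple steel: A_s − A'_s = 3810 mm².
a = (A_s − A'_s) f_y / (0.85 f'_c b) = 1600200/(0.85 × 26.6 × 395) = 179.17 mm.
c = a/β₁ = 179.17/0.85 = 210.79 mm; ε'_s = 0.003(c − d')/c = 0.0021 ≥ f_y/E_s = 0.0021, so compression steel does yield.
M_n = (A_s − A'_s) f_y (d − a/2) + A'_s f_y (d − d') = [1600200 × (545 − 89.585) + 340200 × (545 − 61)] × 10⁻⁶ = 728.76 + 164.66 = 893.42 kN·m.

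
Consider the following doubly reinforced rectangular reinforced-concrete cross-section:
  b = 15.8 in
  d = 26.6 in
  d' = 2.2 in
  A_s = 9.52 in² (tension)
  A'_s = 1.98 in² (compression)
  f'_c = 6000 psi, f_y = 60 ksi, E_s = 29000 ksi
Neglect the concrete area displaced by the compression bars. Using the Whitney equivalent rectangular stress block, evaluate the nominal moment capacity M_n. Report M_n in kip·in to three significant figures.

Assume both steels yield.
a = (A_s − A'_s) f_y/(0.85 f'_c b) = (9.52 − 1.98) × 60/(0.85 × 6 × 15.8) = 5.614 in.
c = a/β₁ = 5.614/0.75 = 7.485 in; ε'_s = 0.003(c − d')/c = 0.0021 ≥ ε_y = 0.0021, so the compression steel yields.
M_n = (A_s − A'_s) f_y (d − a/2) + A'_s f_y (d − d') = 452.4 × (26.6 − 2.807) + 118.8 × (26.6 − 2.2) = 10764.0 + 2898.7 = 13662.7 kip·in.

M_n ≈ 13700 kip·in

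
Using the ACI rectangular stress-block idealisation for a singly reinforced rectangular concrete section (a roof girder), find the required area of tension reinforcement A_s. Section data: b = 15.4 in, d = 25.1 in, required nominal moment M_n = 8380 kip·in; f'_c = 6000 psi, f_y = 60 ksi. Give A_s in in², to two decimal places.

A_s ≈ 6.14 in²

From M_n = 0.85 f'_c a b (d − a/2):
a = d − √(d² − 2M_n/(0.85 f'_c b)) = 25.1 − √(25.1² − 2 × 8380/(0.85 × 6 × 15.4)) = 4.689 in.
A_s = 0.85 f'_c a b / f_y = 0.85 × 6 × 4.689 × 15.4 / 60 = 6.138 in².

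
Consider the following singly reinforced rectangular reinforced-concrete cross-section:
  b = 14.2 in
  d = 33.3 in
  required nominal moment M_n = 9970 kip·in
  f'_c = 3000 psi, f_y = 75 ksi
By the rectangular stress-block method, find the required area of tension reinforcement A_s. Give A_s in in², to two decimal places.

From M_n = 0.85 f'_c a b (d − a/2):
a = d − √(d² − 2M_n/(0.85 f'_c b)) = 33.3 − √(33.3² − 2 × 9970/(0.85 × 3 × 14.2)) = 9.673 in.
A_s = 0.85 f'_c a b / f_y = 0.85 × 3 × 9.673 × 14.2 / 75 = 4.670 in².

A_s ≈ 4.67 in²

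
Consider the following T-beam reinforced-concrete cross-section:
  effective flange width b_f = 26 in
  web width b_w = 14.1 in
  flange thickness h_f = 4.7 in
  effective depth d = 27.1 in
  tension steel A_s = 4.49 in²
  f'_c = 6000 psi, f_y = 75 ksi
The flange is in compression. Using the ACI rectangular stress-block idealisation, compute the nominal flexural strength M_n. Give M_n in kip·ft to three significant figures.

Tension: T = A_s f_y = 4.49 × 75 = 336.75 kips.
Try a within the flange: a = T/(0.85 f'_c b_f) = 336.75/(0.85 × 6 × 26) = 2.540 in.
Since a = 2.540 ≤ h_f = 4.7 in, the stress block lies entirely in the flange; analyse as a rectangular beam of width b_f.
M_n = T(d − a/2) = 336.75 × (27.1 − 1.27) = 8698.3 kip·in.
M_n = 8698.3/12 = 724.86 kip·ft.

M_n ≈ 725 kip·ft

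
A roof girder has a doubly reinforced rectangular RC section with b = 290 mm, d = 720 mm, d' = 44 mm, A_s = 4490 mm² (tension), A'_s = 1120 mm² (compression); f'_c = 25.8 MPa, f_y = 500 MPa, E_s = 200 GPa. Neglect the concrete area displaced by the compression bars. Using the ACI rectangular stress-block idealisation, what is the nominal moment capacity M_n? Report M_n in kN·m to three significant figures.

Assume both tension and compression steel yield.
Net tension couple steel: A_s − A'_s = 3370 mm².
a = (A_s − A'_s) f_y / (0.85 f'_c b) = 1685000/(0.85 × 25.8 × 290) = 264.95 mm.
c = a/β₁ = 264.95/0.85 = 311.71 mm; ε'_s = 0.003(c − d')/c = 0.0026 ≥ f_y/E_s = 0.0025, so compression steel does yield.
M_n = (A_s − A'_s) f_y (d − a/2) + A'_s f_y (d − d') = [1685000 × (720 − 132.475) + 560000 × (720 − 44)] × 10⁻⁶ = 989.98 + 378.56 = 1368.54 kN·m.

M_n ≈ 1370 kN·m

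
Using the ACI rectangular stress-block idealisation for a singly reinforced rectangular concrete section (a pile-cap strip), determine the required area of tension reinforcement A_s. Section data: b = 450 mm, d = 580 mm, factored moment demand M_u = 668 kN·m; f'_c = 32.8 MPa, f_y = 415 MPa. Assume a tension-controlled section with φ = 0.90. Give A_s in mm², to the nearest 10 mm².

M_n = M_u/φ = 668/0.90 = 742.222 kN·m.
With M_n = 0.85 f'_c a b (d − a/2), solve the quadratic for a:
a = d − √(d² − 2M_n/(0.85 f'_c b)) = 580 − √(580² − 2 × 742.222×10⁶/(0.85 × 32.8 × 450)) = 113.01 mm.
A_s = 0.85 f'_c a b / f_y = 0.85 × 32.8 × 113.01 × 450 / 415 = 3416.4 mm².

A_s ≈ 3420 mm²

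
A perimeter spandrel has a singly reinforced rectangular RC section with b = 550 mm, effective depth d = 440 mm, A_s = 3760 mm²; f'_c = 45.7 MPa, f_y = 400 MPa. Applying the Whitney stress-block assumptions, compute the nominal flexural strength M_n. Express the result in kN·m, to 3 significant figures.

M_n ≈ 609 kN·m

T = A_s f_y = 3760 × 400 = 1504000 N = 1504 kN.
From C = T: a = T/(0.85 f'_c b) = 1504000/(0.85 × 45.7 × 550) = 70.40 mm.
M_n = T(d − a/2) = 1504 kN × (440 − 35.2) mm = 608.82 kN·m.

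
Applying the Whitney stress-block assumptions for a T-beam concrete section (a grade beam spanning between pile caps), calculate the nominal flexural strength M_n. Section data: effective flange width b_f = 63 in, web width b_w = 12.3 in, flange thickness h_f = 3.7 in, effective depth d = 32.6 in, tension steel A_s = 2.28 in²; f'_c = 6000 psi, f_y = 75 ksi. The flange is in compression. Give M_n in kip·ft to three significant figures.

M_n ≈ 461 kip·ft

Tension: T = A_s f_y = 2.28 × 75 = 171 kips.
Try a within the flange: a = T/(0.85 f'_c b_f) = 171/(0.85 × 6 × 63) = 0.532 in.
Since a = 0.532 ≤ h_f = 3.7 in, the stress block lies entirely in the flange; analyse as a rectangular beam of width b_f.
M_n = T(d − a/2) = 171 × (32.6 − 0.266) = 5529.1 kip·in.
M_n = 5529.1/12 = 460.76 kip·ft.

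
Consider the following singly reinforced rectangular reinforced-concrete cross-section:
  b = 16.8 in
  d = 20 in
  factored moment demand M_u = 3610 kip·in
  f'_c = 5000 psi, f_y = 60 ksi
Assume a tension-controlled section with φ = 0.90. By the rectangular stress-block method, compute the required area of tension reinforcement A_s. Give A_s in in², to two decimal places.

M_n = M_u/φ = 3610/0.90 = 4011.11 kip·in.
From M_n = 0.85 f'_c a b (d − a/2):
a = d − √(d² − 2M_n/(0.85 f'_c b)) = 20 − √(20² − 2 × 4011.11/(0.85 × 5 × 16.8)) = 3.040 in.
A_s = 0.85 f'_c a b / f_y = 0.85 × 5 × 3.040 × 16.8 / 60 = 3.618 in².

A_s ≈ 3.62 in²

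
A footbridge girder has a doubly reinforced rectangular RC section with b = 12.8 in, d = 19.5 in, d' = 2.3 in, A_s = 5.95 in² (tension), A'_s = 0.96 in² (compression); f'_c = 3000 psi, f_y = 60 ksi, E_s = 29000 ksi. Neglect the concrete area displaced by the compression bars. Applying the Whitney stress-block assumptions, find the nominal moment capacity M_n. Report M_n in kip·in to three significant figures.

M_n ≈ 5460 kip·in

Assume both steels yield.
a = (A_s − A'_s) f_y/(0.85 f'_c b) = (5.95 − 0.96) × 60/(0.85 × 3 × 12.8) = 9.173 in.
c = a/β₁ = 9.173/0.85 = 10.792 in; ε'_s = 0.003(c − d')/c = 0.0024 ≥ ε_y = 0.0021, so the compression steel yields.
M_n = (A_s − A'_s) f_y (d − a/2) + A'_s f_y (d − d') = 299.4 × (19.5 − 4.5865) + 57.6 × (19.5 − 2.3) = 4465.1 + 990.7 = 5455.8 kip·in.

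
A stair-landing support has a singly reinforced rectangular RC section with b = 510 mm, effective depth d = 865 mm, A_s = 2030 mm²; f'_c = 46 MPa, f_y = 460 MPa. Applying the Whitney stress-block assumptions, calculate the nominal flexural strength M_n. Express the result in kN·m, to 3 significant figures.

M_n ≈ 786 kN·m

T = A_s f_y = 2030 × 460 = 933800 N = 933.8 kN.
From C = T: a = T/(0.85 f'_c b) = 933800/(0.85 × 46 × 510) = 46.83 mm.
M_n = T(d − a/2) = 933.8 kN × (865 − 23.415) mm = 785.87 kN·m.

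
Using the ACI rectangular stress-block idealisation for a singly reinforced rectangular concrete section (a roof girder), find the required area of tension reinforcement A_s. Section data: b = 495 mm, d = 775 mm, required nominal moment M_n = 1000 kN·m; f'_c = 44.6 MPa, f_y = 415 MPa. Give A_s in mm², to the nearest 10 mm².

A_s ≈ 3260 mm²

With M_n = 0.85 f'_c a b (d − a/2), solve the quadratic for a:
a = d − √(d² − 2M_n/(0.85 f'_c b)) = 775 − √(775² − 2 × 1000×10⁶/(0.85 × 44.6 × 495)) = 72.12 mm.
A_s = 0.85 f'_c a b / f_y = 0.85 × 44.6 × 72.12 × 495 / 415 = 3261.1 mm².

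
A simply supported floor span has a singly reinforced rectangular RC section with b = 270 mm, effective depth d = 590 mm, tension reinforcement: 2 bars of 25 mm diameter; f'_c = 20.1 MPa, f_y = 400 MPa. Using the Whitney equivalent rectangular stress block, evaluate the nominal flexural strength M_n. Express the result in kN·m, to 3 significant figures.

M_n ≈ 215 kN·m

A_s = 2 × 491 = 982 mm².
T = A_s f_y = 982 × 400 = 392800 N = 392.8 kN.
From C = T: a = T/(0.85 f'_c b) = 392800/(0.85 × 20.1 × 270) = 85.15 mm.
M_n = T(d − a/2) = 392.8 kN × (590 − 42.575) mm = 215.03 kN·m.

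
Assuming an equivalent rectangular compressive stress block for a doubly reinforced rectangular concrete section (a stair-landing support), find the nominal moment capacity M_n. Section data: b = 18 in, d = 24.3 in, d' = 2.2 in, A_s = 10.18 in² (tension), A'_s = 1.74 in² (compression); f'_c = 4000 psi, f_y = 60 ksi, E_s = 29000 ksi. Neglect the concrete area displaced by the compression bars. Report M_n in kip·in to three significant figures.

Assume both steels yield.
a = (A_s − A'_s) f_y/(0.85 f'_c b) = (10.18 − 1.74) × 60/(0.85 × 4 × 18) = 8.275 in.
c = a/β₁ = 8.275/0.85 = 9.735 in; ε'_s = 0.003(c − d')/c = 0.0023 ≥ ε_y = 0.0021, so the compression steel yields.
M_n = (A_s − A'_s) f_y (d − a/2) + A'_s f_y (d − d') = 506.4 × (24.3 − 4.1375) + 104.4 × (24.3 − 2.2) = 10210.3 + 2307.2 = 12517.5 kip·in.

M_n ≈ 12500 kip·in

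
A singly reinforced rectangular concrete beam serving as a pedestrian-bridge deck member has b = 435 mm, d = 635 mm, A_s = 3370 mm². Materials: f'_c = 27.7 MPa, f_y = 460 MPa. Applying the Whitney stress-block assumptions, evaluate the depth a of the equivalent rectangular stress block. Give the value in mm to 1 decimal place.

T = A_s f_y = 3370 × 460 = 1550200 N = 1550.2 kN.
Setting C = 0.85 f'_c a b equal to T: a = 1550200/(0.85 × 27.7 × 435) = 151.4 mm.

a ≈ 151.4 mm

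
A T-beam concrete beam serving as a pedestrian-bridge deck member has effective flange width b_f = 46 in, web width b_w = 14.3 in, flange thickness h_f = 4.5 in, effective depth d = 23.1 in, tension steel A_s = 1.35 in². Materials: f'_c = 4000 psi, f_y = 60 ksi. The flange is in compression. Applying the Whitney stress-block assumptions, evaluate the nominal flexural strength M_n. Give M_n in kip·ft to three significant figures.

M_n ≈ 154 kip·ft

Tension: T = A_s f_y = 1.35 × 60 = 81 kips.
Try a within the flange: a = T/(0.85 f'_c b_f) = 81/(0.85 × 4 × 46) = 0.518 in.
Since a = 0.518 ≤ h_f = 4.5 in, the stress block lies entirely in the flange; analyse as a rectangular beam of width b_f.
M_n = T(d − a/2) = 81 × (23.1 − 0.259) = 1850.1 kip·in.
M_n = 1850.1/12 = 154.18 kip·ft.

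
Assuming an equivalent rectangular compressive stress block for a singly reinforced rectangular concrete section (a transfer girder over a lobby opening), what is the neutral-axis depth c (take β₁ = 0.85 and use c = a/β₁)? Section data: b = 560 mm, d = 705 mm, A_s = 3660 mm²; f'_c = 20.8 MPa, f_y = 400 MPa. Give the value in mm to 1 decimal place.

T = A_s f_y = 3660 × 400 = 1464000 N = 1464 kN.
Setting C = 0.85 f'_c a b equal to T: a = 1464000/(0.85 × 20.8 × 560) = 147.867 mm.
With β₁ = 0.85, c = a/β₁ = 147.867/0.85 = 174.0 mm.

c ≈ 174.0 mm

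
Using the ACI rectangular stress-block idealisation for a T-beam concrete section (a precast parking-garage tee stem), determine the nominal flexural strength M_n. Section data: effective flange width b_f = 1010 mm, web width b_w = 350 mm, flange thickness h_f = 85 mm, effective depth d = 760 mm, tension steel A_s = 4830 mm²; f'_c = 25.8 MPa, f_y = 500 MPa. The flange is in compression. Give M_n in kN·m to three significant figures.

Tension: T = A_s f_y = 4830 × 500 = 2415000 N.
Try a within the flange: a = T/(0.85 f'_c b_f) = 2415000/(0.85 × 25.8 × 1010) = 109.03 mm.
a = 109.03 > h_f = 85 mm: the block extends into the web. Split into flange-overhang and web parts.
C_f = 0.85 f'_c (b_f − b_w) h_f = 0.85 × 25.8 × (1010 − 350) × 85 = 1230273 N.
Remaining web compression depth: a_w = (T − C_f)/(0.85 f'_c b_w) = (2415000 − 1230273)/(0.85 × 25.8 × 350) = 154.35 mm.
M_n = C_f(d − h_f/2) + (T − C_f)(d − a_w/2) = 1230273 × (760 − 42.5) + 1184727 × (760 − 77.175) = 882.72 + 808.96 = 1691.68 × 10⁶ N·mm.
M_n = 1691.68 kN·m.

M_n ≈ 1690 kN·m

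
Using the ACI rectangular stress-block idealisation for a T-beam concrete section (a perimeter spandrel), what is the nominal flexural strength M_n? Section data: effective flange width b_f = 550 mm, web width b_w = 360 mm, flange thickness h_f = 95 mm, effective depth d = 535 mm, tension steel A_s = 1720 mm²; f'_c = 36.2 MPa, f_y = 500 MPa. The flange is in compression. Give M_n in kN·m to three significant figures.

Tension: T = A_s f_y = 1720 × 500 = 860000 N.
Try a within the flange: a = T/(0.85 f'_c b_f) = 860000/(0.85 × 36.2 × 550) = 50.82 mm.
Since a = 50.82 ≤ h_f = 95 mm, the stress block lies entirely in the flange; analyse as a rectangular beam of width b_f.
M_n = T(d − a/2) = 860000 × (535 − 25.41) = 438.25 × 10⁶ N·mm.
M_n = 438.25 kN·m.

M_n ≈ 438 kN·m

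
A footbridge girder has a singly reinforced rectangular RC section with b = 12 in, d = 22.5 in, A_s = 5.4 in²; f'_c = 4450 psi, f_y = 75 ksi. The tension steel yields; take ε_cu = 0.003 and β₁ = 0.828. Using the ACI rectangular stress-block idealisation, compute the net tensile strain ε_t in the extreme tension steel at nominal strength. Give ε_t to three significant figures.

a = A_s f_y/(0.85 f'_c b) = 8.923 in.
β₁ = 0.828, so c = a/β₁ = 8.923/0.828 = 10.777 in.
From the linear strain diagram with ε_cu = 0.003: ε_t = 0.003 (d − c)/c = 0.003 × (22.5 − 10.777)/10.777 = 0.00326.
ε_t < 0.004 — the section is over-reinforced for flexure under ACI limits.

ε_t ≈ 0.00326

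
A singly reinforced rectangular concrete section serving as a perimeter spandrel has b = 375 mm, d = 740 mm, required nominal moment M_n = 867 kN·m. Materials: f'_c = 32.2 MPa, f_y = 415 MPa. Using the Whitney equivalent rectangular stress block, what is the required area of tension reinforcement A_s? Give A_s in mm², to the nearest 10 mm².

A_s ≈ 3080 mm²

With M_n = 0.85 f'_c a b (d − a/2), solve the quadratic for a:
a = d − √(d² − 2M_n/(0.85 f'_c b)) = 740 − √(740² − 2 × 867×10⁶/(0.85 × 32.2 × 375)) = 124.65 mm.
A_s = 0.85 f'_c a b / f_y = 0.85 × 32.2 × 124.65 × 375 / 415 = 3082.8 mm².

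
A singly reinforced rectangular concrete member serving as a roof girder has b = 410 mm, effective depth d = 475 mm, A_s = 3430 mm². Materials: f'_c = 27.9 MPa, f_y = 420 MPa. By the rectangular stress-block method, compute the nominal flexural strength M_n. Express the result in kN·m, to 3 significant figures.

T = A_s f_y = 3430 × 420 = 1440600 N = 1440.6 kN.
From C = T: a = T/(0.85 f'_c b) = 1440600/(0.85 × 27.9 × 410) = 148.16 mm.
M_n = T(d − a/2) = 1440.6 kN × (475 − 74.08) mm = 577.57 kN·m.

M_n ≈ 578 kN·m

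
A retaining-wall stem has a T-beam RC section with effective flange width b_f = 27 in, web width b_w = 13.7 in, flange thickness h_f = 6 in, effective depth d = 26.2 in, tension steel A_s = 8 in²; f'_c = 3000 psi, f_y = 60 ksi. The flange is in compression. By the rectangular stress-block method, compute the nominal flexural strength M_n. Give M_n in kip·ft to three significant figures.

M_n ≈ 906 kip·ft

Tension: T = A_s f_y = 8 × 60 = 480 kips.
Try a within the flange: a = T/(0.85 f'_c b_f) = 480/(0.85 × 3 × 27) = 6.972 in.
a = 6.972 > h_f = 6 in: the block extends into the web. Split into flange-overhang and web parts.
C_f = 0.85 f'_c (b_f − b_w) h_f = 0.85 × 3 × (27 − 13.7) × 6 = 203.5 kips.
Remaining web compression depth: a_w = (T − C_f)/(0.85 f'_c b_w) = (480 − 203.5)/(0.85 × 3 × 13.7) = 7.915 in.
M_n = C_f(d − h_f/2) + (T − C_f)(d − a_w/2) = 203.5 × (26.2 − 3) + 276.5 × (26.2 − 3.9575) = 4721.2 + 6150.1 = 10871.3 kip·in.
M_n = 10871.3/12 = 905.94 kip·ft.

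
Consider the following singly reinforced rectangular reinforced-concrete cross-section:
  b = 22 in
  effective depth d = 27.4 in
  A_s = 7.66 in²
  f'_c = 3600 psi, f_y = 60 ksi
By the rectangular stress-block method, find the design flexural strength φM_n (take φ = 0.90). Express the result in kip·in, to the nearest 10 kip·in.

φM_n ≈ 9920 kip·in

T = A_s f_y = 7.66 × 60 = 459.6 kips.
a = T/(0.85 f'_c b) = 459.6/(0.85 × 3.6 × 22) = 6.827 in.
M_n = T(d − a/2) = 459.6 × (27.4 − 3.4135) = 11024.2 kip·in.
φM_n = 0.90 × 11024.2 = 9921.8 kip·in.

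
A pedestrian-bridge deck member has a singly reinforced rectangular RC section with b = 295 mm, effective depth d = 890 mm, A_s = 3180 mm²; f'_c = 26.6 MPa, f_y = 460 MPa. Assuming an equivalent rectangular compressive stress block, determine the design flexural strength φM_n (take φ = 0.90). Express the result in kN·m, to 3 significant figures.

T = A_s f_y = 3180 × 460 = 1462800 N = 1462.8 kN.
From C = T: a = T/(0.85 f'_c b) = 1462800/(0.85 × 26.6 × 295) = 219.31 mm.
M_n = T(d − a/2) = 1462.8 kN × (890 − 109.655) mm = 1141.49 kN·m.
φM_n = 0.90 × 1141.49 = 1027.34 kN·m.

φM_n ≈ 1030 kN·m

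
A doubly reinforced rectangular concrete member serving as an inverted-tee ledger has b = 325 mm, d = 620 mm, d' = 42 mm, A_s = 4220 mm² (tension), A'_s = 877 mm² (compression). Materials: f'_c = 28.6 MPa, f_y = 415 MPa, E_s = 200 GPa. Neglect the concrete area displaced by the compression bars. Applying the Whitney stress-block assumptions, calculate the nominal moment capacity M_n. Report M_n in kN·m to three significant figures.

M_n ≈ 949 kN·m

Assume both tension and compression steel yield.
Net tension couple steel: A_s − A'_s = 3343 mm².
a = (A_s − A'_s) f_y / (0.85 f'_c b) = 1387345/(0.85 × 28.6 × 325) = 175.60 mm.
c = a/β₁ = 175.60/0.846 = 207.57 mm; ε'_s = 0.003(c − d')/c = 0.0024 ≥ f_y/E_s = 0.0021, so compression steel does yield.
M_n = (A_s − A'_s) f_y (d − a/2) + A'_s f_y (d − d') = [1387345 × (620 − 87.8) + 363955 × (620 − 42)] × 10⁻⁶ = 738.35 + 210.37 = 948.72 kN·m.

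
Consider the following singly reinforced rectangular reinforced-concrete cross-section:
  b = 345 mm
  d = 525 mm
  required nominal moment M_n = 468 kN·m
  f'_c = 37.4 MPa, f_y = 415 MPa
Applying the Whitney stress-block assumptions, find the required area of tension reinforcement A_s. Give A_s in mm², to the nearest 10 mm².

A_s ≈ 2350 mm²

With M_n = 0.85 f'_c a b (d − a/2), solve the quadratic for a:
a = d − √(d² − 2M_n/(0.85 f'_c b)) = 525 − √(525² − 2 × 468×10⁶/(0.85 × 37.4 × 345)) = 88.79 mm.
A_s = 0.85 f'_c a b / f_y = 0.85 × 37.4 × 88.79 × 345 / 415 = 2346.5 mm².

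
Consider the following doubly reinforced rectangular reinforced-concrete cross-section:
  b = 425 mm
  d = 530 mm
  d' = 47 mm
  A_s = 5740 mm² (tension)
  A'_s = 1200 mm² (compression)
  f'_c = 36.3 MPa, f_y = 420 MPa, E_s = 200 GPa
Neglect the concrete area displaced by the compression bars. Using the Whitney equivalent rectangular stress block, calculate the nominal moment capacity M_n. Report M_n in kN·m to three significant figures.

Assume both tension and compression steel yield.
Net tension couple steel: A_s − A'_s = 4540 mm².
a = (A_s − A'_s) f_y / (0.85 f'_c b) = 1906800/(0.85 × 36.3 × 425) = 145.41 mm.
c = a/β₁ = 145.41/0.791 = 183.83 mm; ε'_s = 0.003(c − d')/c = 0.0022 ≥ f_y/E_s = 0.0021, so compression steel does yield.
M_n = (A_s − A'_s) f_y (d − a/2) + A'_s f_y (d − d') = [1906800 × (530 − 72.705) + 504000 × (530 − 47)] × 10⁻⁶ = 871.97 + 243.43 = 1115.40 kN·m.

M_n ≈ 1120 kN·m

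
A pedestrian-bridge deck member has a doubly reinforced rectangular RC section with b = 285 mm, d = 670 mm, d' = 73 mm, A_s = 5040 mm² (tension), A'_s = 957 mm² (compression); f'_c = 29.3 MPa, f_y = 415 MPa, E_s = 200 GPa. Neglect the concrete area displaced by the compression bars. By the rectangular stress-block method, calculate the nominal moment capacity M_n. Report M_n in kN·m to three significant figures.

Assume both tension and compression steel yield.
Net tension couple steel: A_s − A'_s = 4083 mm².
a = (A_s − A'_s) f_y / (0.85 f'_c b) = 1694445/(0.85 × 29.3 × 285) = 238.72 mm.
c = a/β₁ = 238.72/0.841 = 283.85 mm; ε'_s = 0.003(c − d')/c = 0.0022 ≥ f_y/E_s = 0.0021, so compression steel does yield.
M_n = (A_s − A'_s) f_y (d − a/2) + A'_s f_y (d − d') = [1694445 × (670 − 119.36) + 397155 × (670 − 73)] × 10⁻⁶ = 933.03 + 237.10 = 1170.13 kN·m.

M_n ≈ 1170 kN·m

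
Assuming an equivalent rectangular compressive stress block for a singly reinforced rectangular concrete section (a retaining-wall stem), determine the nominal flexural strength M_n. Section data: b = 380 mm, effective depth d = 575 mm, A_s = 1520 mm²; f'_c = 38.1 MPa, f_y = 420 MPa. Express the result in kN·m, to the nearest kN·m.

T = A_s f_y = 1520 × 420 = 638400 N = 638.4 kN.
From C = T: a = T/(0.85 f'_c b) = 638400/(0.85 × 38.1 × 380) = 51.88 mm.
M_n = T(d − a/2) = 638.4 kN × (575 − 25.94) mm = 350.52 kN·m.

M_n ≈ 351 kN·m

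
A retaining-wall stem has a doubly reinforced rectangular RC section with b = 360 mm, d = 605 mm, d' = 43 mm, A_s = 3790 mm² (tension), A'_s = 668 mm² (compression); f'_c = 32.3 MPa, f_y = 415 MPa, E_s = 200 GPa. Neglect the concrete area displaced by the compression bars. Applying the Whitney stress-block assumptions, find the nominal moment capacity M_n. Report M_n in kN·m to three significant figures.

M_n ≈ 855 kN·m

Assume both tension and compression steel yield.
Net tension couple steel: A_s − A'_s = 3122 mm².
a = (A_s − A'_s) f_y / (0.85 f'_c b) = 1295630/(0.85 × 32.3 × 360) = 131.09 mm.
c = a/β₁ = 131.09/0.819 = 160.06 mm; ε'_s = 0.003(c − d')/c = 0.0022 ≥ f_y/E_s = 0.0021, so compression steel does yield.
M_n = (A_s − A'_s) f_y (d − a/2) + A'_s f_y (d − d') = [1295630 × (605 − 65.545) + 277220 × (605 − 43)] × 10⁻⁶ = 698.93 + 155.80 = 854.73 kN·m.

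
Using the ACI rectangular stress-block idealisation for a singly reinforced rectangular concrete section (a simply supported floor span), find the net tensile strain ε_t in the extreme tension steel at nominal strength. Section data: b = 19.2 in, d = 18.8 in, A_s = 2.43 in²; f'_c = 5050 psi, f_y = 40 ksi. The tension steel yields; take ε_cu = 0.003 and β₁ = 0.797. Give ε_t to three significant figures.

ε_t ≈ 0.0351

a = A_s f_y/(0.85 f'_c b) = 1.179 in.
β₁ = 0.797, so c = a/β₁ = 1.179/0.797 = 1.479 in.
From the linear strain diagram with ε_cu = 0.003: ε_t = 0.003 (d − c)/c = 0.003 × (18.8 − 1.479)/1.479 = 0.0351.
Since ε_t ≥ 0.005, the section is tension-controlled.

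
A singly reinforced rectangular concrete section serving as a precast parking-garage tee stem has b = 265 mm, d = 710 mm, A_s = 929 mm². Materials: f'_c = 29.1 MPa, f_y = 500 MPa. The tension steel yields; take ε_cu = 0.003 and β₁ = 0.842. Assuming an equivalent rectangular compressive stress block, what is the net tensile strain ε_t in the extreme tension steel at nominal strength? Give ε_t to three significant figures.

ε_t ≈ 0.0223

a = A_s f_y/(0.85 f'_c b) = 70.86 mm.
β₁ = 0.842, so c = a/β₁ = 70.86/0.842 = 84.16 mm.
From the linear strain diagram with ε_cu = 0.003: ε_t = 0.003 (d − c)/c = 0.003 × (710 − 84.16)/84.16 = 0.0223.
Since ε_t ≥ 0.005, the section is tension-controlled.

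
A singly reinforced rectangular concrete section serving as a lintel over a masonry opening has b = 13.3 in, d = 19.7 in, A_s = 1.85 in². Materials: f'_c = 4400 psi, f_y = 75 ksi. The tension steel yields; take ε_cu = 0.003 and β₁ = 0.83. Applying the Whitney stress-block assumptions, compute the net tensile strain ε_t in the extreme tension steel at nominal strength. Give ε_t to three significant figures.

ε_t ≈ 0.0146

a = A_s f_y/(0.85 f'_c b) = 2.789 in.
β₁ = 0.83, so c = a/β₁ = 2.789/0.83 = 3.360 in.
From the linear strain diagram with ε_cu = 0.003: ε_t = 0.003 (d − c)/c = 0.003 × (19.7 − 3.360)/3.360 = 0.0146.
Since ε_t ≥ 0.005, the section is tension-controlled.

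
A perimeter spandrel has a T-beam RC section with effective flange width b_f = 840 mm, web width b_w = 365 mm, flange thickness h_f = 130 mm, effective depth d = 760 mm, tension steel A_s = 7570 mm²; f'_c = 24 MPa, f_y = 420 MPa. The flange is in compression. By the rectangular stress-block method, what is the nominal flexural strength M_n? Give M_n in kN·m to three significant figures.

Tension: T = A_s f_y = 7570 × 420 = 3179400 N.
Try a within the flange: a = T/(0.85 f'_c b_f) = 3179400/(0.85 × 24 × 840) = 185.54 mm.
a = 185.54 > h_f = 130 mm: the block extends into the web. Split into flange-overhang and web parts.
C_f = 0.85 f'_c (b_f − b_w) h_f = 0.85 × 24 × (840 − 365) × 130 = 1259700 N.
Remaining web compression depth: a_w = (T − C_f)/(0.85 f'_c b_w) = (3179400 − 1259700)/(0.85 × 24 × 365) = 257.82 mm.
M_n = C_f(d − h_f/2) + (T − C_f)(d − a_w/2) = 1259700 × (760 − 65) + 1919700 × (760 − 128.91) = 875.49 + 1211.50 = 2086.99 × 10⁶ N·mm.
M_n = 2086.99 kN·m.

M_n ≈ 2090 kN·m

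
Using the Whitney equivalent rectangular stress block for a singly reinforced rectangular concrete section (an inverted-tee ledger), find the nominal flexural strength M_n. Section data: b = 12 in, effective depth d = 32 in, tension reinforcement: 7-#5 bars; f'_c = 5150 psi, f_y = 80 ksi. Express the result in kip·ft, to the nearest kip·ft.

A_s = 7 × 0.31 = 2.17 in².
T = A_s f_y = 2.17 × 80 = 173.6 kips.
a = T/(0.85 f'_c b) = 173.6/(0.85 × 5.15 × 12) = 3.305 in.
M_n = T(d − a/2) = 173.6 × (32 − 1.6525) = 5268.3 kip·in = 5268.3/12 = 439.03 kip·ft.

M_n ≈ 439 kip·ft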